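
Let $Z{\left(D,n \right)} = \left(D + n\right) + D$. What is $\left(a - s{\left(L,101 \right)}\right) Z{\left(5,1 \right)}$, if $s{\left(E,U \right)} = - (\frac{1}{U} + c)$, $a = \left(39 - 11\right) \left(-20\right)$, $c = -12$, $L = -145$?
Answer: $- \frac{635481}{101} \approx -6291.9$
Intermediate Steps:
$a = -560$ ($a = 28 \left(-20\right) = -560$)
$s{\left(E,U \right)} = 12 - \frac{1}{U}$ ($s{\left(E,U \right)} = - (\frac{1}{U} - 12) = - (-12 + \frac{1}{U}) = 12 - \frac{1}{U}$)
$Z{\left(D,n \right)} = n + 2 D$
$\left(a - s{\left(L,101 \right)}\right) Z{\left(5,1 \right)} = \left(-560 - \left(12 - \frac{1}{101}\right)\right) \left(1 + 2 \cdot 5\right) = \left(-560 - \left(12 - \frac{1}{101}\right)\right) \left(1 + 10\right) = \left(-560 - \left(12 - \frac{1}{101}\right)\right) 11 = \left(-560 - \frac{1211}{101}\right) 11 = \left(- \frac{57771}{101}\right) 11 = - \frac{635481}{101}$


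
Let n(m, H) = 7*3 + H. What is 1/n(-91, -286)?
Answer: -1/265 ≈ -0.0037736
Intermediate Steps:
n(m, H) = 21 + H
1/n(-91, -286) = 1/(21 - 286) = 1/(-265) = -1/265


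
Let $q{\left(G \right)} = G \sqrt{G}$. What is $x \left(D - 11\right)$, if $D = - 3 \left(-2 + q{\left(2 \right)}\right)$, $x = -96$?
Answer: $480 + 576 \sqrt{2} \approx 1294.6$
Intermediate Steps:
$q{\left(G \right)} = G^{\frac{3}{2}}$
$D = 6 - 6 \sqrt{2}$ ($D = - 3 \left(-2 + 2^{\frac{3}{2}}\right) = - 3 \left(-2 + 2 \sqrt{2}\right) = 6 - 6 \sqrt{2} \approx -2.4853$)
$x \left(D - 11\right) = - 96 \left(\left(6 - 6 \sqrt{2}\right) - 11\right) = - 96 \left(-5 - 6 \sqrt{2}\right) = 480 + 576 \sqrt{2}$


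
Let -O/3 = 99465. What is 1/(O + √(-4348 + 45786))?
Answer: -298395/89039534587 - √41438/89039534587 ≈ -3.3536e-6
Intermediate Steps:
O = -298395 (O = -3*99465 = -298395)
1/(O + √(-4348 + 45786)) = 1/(-298395 + √(-4348 + 45786)) = 1/(-298395 + √41438)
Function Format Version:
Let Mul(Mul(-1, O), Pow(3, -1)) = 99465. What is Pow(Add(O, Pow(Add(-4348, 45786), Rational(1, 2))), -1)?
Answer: Add(Rational(-298395, 89039534587), Mul(Rational(-1, 89039534587), Pow(41438, Rational(1, 2)))) ≈ -3.3536e-6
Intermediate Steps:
O = -298395 (O = Mul(-3, 99465) = -298395)
Pow(Add(O, Pow(Add(-4348, 45786), Rational(1, 2))), -1) = Pow(Add(-298395, Pow(Add(-4348, 45786), Rational(1, 2))), -1) = Pow(Add(-298395, Pow(41438, Rational(1, 2))), -1)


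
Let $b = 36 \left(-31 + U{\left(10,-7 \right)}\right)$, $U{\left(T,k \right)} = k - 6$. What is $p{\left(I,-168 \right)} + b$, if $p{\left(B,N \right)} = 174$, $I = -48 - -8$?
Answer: $-1410$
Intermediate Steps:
$I = -40$ ($I = -48 + 8 = -40$)
$U{\left(T,k \right)} = -6 + k$ ($U{\left(T,k \right)} = k - 6 = -6 + k$)
$b = -1584$ ($b = 36 \left(-31 - 13\right) = 36 \left(-44\right) = -1584$)
$p{\left(I,-168 \right)} + b = 174 - 1584 = -1410$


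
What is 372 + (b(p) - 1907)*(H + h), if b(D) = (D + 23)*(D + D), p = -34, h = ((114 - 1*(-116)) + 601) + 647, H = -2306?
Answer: 960024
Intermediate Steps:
h = 1478 (h = ((114 + 116) + 601) + 647 = (230 + 601) + 647 = 831 + 647 = 1478)
b(D) = 2*D*(23 + D) (b(D) = (23 + D)*(2*D) = 2*D*(23 + D))
372 + (b(p) - 1907)*(H + h) = 372 + (2*(-34)*(23 - 34) - 1907)*(-2306 + 1478) = 372 + (2*(-34)*(-11) - 1907)*(-828) = 372 + (748 - 1907)*(-828) = 372 - 1159*(-828) = 372 + 959652 = 960024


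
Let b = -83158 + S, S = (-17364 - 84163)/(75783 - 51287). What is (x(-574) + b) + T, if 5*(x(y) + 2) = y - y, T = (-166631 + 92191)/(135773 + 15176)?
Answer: -307513448786003/3697646704 ≈ -83165.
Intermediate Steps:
S = -101527/24496 ≈ -4.1446
T = -74440/150949 ≈ -0.49315
b = -2037139895/24496 (b = -83158 - 101527/24496 = -2037139895/24496 ≈ -83162.)
x(y) = -2 (x(y) = -2 + (y - y)/5 = -2 + (1/5)*0 = -2 + 0 = -2)
(x(-574) + b) + T = (-2 - 2037139895/24496) - 74440/150949 = -2037188887/24496 - 74440/150949 = -307513448786003/3697646704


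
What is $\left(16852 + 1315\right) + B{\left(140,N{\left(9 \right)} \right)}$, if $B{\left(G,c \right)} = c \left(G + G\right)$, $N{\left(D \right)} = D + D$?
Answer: $23207$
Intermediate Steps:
$N{\left(D \right)} = 2 D$
$B{\left(G,c \right)} = 2 G c$ ($B{\left(G,c \right)} = c 2 G = 2 G c$)
$\left(16852 + 1315\right) + B{\left(140,N{\left(9 \right)} \right)} = \left(16852 + 1315\right) + 2 \cdot 140 \cdot 2 \cdot 9 = 18167 + 2 \cdot 140 \cdot 18 = 18167 + 5040 = 23207$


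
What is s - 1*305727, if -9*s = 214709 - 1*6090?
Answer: -2960162/9 ≈ -3.2891e+5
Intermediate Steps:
s = -208619/9 (s = -(214709 - 1*6090)/9 = -(214709 - 6090)/9 = -⅑*208619 = -208619/9 ≈ -23180.)
s - 1*305727 = -208619/9 - 1*305727 = -208619/9 - 305727 = -2960162/9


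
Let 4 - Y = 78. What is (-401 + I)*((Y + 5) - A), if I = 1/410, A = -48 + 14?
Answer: 1150863/82 ≈ 14035.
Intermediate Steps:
Y = -74 (Y = 4 - 1*78 = 4 - 78 = -74)
A = -34
I = 1/410 ≈ 0.0024390
(-401 + I)*((Y + 5) - A) = (-401 + 1/410)*((-74 + 5) - 1*(-34)) = -164409*(-69 + 34)/410 = -164409/410*(-35) = 1150863/82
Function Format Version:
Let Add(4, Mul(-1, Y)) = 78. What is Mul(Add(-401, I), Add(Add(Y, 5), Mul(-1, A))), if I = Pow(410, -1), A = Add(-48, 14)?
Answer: Rational(1150863, 82) ≈ 14035.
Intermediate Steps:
Y = -74 (Y = Add(4, Mul(-1, 78)) = Add(4, -78) = -74)
A = -34
I = Rational(1, 410) ≈ 0.0024390
Mul(Add(-401, I), Add(Add(Y, 5), Mul(-1, A))) = Mul(Add(-401, Rational(1, 410)), Add(Add(-74, 5), Mul(-1, -34))) = Mul(Rational(-164409, 410), Add(-69, 34)) = Mul(Rational(-164409, 410), -35) = Rational(1150863, 82)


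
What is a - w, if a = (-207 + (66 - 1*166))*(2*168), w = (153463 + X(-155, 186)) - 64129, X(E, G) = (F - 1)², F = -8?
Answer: -192567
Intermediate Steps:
X(E, G) = 81 (X(E, G) = (-8 - 1)² = (-9)² = 81)
w = 89415 (w = (153463 + 81) - 64129 = 153544 - 64129 = 89415)
a = -103152 (a = (-207 + (66 - 166))*336 = (-207 - 100)*336 = -307*336 = -103152)
a - w = -103152 - 1*89415 = -103152 - 89415 = -192567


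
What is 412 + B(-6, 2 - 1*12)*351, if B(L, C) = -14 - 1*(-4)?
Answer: -3098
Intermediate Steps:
B(L, C) = -10 (B(L, C) = -14 + 4 = -10)
412 + B(-6, 2 - 1*12)*351 = 412 - 10*351 = 412 - 3510 = -3098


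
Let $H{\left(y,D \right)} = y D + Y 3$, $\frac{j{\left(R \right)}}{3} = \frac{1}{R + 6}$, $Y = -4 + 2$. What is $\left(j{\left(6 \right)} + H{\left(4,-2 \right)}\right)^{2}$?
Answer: $\frac{3025}{16} \approx 189.06$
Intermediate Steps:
$Y = -2$
$j{\left(R \right)} = \frac{3}{6 + R}$ ($j{\left(R \right)} = \frac{3}{R + 6} = \frac{3}{6 + R}$)
$H{\left(y,D \right)} = -6 + D y$ ($H{\left(y,D \right)} = y D - 6 = D y - 6 = -6 + D y$)
$\left(j{\left(6 \right)} + H{\left(4,-2 \right)}\right)^{2} = \left(\frac{3}{6 + 6} - 14\right)^{2} = \left(\frac{3}{12} - 14\right)^{2} = \left(3 \cdot \frac{1}{12} - 14\right)^{2} = \left(\frac{1}{4} - 14\right)^{2} = \left(- \frac{55}{4}\right)^{2} = \frac{3025}{16}$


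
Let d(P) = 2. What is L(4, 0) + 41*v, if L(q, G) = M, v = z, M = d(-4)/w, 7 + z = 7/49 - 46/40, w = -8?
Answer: -11499/35 ≈ -328.54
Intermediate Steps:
z = -1121/140 (z = -7 + (7/49 - 46/40) = -7 + (7*(1/49) - 46*1/40) = -7 + (⅐ - 23/20) = -7 - 141/140 = -1121/140 ≈ -8.0071)
M = -¼ (M = 2/(-8) = 2*(-⅛) = -¼ ≈ -0.25000)
v = -1121/140 ≈ -8.0071
L(q, G) = -¼
L(4, 0) + 41*v = -¼ + 41*(-1121/140) = -¼ - 45961/140 = -11499/35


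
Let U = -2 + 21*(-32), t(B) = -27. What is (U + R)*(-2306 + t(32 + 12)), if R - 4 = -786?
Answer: 3396848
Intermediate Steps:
U = -674 (U = -2 - 672 = -674)
R = -782 (R = 4 - 786 = -782)
(U + R)*(-2306 + t(32 + 12)) = (-674 - 782)*(-2306 - 27) = -1456*(-2333) = 3396848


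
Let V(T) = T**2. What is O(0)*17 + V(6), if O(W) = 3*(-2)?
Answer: -66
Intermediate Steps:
O(W) = -6
O(0)*17 + V(6) = -6*17 + 6**2 = -102 + 36 = -66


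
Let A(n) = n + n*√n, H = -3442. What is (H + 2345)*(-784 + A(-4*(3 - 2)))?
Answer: 864436 + 8776*I ≈ 8.6444e+5 + 8776.0*I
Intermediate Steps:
A(n) = n + n^(3/2)
(H + 2345)*(-784 + A(-4*(3 - 2))) = (-3442 + 2345)*(-784 + (-4*(3 - 2) + (-4*(3 - 2))^(3/2))) = -1097*(-784 + (-4*1 + (-4*1)^(3/2))) = -1097*(-784 + (-4 + (-4)^(3/2))) = -1097*(-784 + (-4 - 8*I)) = -1097*(-788 - 8*I) = 864436 + 8776*I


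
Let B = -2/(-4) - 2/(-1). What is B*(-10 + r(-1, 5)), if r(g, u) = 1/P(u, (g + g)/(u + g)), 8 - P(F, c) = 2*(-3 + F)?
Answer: -195/8 ≈ -24.375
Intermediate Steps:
P(F, c) = 14 - 2*F (P(F, c) = 8 - 2*(-3 + F) = 8 - (-6 + 2*F) = 8 + (6 - 2*F) = 14 - 2*F)
B = 5/2 (B = -2*(-1/4) - 2*(-1) = 1/2 + 2 = 5/2 ≈ 2.5000)
r(g, u) = 1/(14 - 2*u)
B*(-10 + r(-1, 5)) = 5*(-10 - 1/(-14 + 2*5))/2 = 5*(-10 - 1/(-14 + 10))/2 = 5*(-10 - 1/(-4))/2 = 5*(-10 - 1*(-1/4))/2 = 5*(-10 + 1/4)/2 = (5/2)*(-39/4) = -195/8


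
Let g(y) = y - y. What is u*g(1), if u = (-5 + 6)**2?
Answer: 0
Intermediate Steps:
g(y) = 0
u = 1 (u = 1**2 = 1)
u*g(1) = 1*0 = 0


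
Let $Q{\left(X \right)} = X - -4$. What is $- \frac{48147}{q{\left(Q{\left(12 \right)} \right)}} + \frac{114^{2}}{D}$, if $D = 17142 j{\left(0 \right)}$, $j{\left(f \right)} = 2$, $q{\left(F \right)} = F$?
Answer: $- \frac{137538651}{45712} \approx -3008.8$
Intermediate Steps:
$Q{\left(X \right)} = 4 + X$ ($Q{\left(X \right)} = X + 4 = 4 + X$)
$D = 34284$ ($D = 17142 \cdot 2 = 34284$)
$- \frac{48147}{q{\left(Q{\left(12 \right)} \right)}} + \frac{114^{2}}{D} = - \frac{48147}{4 + 12} + \frac{114^{2}}{34284} = - \frac{48147}{16} + 12996 \cdot \frac{1}{34284} = \left(-48147\right) \frac{1}{16} + \frac{1083}{2857} = - \frac{48147}{16} + \frac{1083}{2857} = - \frac{137538651}{45712}$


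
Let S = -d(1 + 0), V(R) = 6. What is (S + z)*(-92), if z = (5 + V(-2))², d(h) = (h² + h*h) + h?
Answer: -10856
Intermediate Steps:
d(h) = h + 2*h² (d(h) = (h² + h²) + h = 2*h² + h = h + 2*h²)
z = 121 (z = (5 + 6)² = 11² = 121)
S = -3 (S = -(1 + 0)*(1 + 2*(1 + 0)) = -(1 + 2*1) = -(1 + 2) = -3 ≈ -3.0000)
(S + z)*(-92) = (-3 + 121)*(-92) = 118*(-92) = -10856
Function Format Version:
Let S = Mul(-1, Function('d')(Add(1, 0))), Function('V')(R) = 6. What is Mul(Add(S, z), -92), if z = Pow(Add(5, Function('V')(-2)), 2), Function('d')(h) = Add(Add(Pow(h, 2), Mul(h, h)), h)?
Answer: -10856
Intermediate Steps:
Function('d')(h) = Add(h, Mul(2, Pow(h, 2))) (Function('d')(h) = Add(Add(Pow(h, 2), Pow(h, 2)), h) = Add(Mul(2, Pow(h, 2)), h) = Add(h, Mul(2, Pow(h, 2))))
z = 121 (z = Pow(Add(5, 6), 2) = Pow(11, 2) = 121)
S = -3 (S = Mul(-1, Mul(Add(1, 0), Add(1, Mul(2, Add(1, 0))))) = Mul(-1, Mul(1, Add(1, Mul(2, 1)))) = Mul(-1, Mul(1, Add(1, 2))) = Mul(-1, Mul(1, 3)) = Mul(-1, 3) = -3)
Mul(Add(S, z), -92) = Mul(Add(-3, 121), -92) = Mul(118, -92) = -10856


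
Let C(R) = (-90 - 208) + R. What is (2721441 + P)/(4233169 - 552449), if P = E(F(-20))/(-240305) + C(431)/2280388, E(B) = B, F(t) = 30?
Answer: 298263749575239373/403398548182160960 ≈ 0.73938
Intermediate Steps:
C(R) = -298 + R
P = -7290215/109597727668 (P = 30/(-240305) + (-298 + 431)/2280388 = 30*(-1/240305) + 133*(1/2280388) = -6/48061 + 133/2280388 = -7290215/109597727668 ≈ -6.6518e-5)
(2721441 + P)/(4233169 - 552449) = (2721441 - 7290215/109597727668)/(4233169 - 552449) = (298263749575239373/109597727668)/3680720 = (298263749575239373/109597727668)*(1/3680720) = 298263749575239373/403398548182160960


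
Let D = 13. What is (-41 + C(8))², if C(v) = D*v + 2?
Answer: 4225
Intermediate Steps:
C(v) = 2 + 13*v (C(v) = 13*v + 2 = 2 + 13*v)
(-41 + C(8))² = (-41 + (2 + 13*8))² = (-41 + (2 + 104))² = (-41 + 106)² = 65² = 4225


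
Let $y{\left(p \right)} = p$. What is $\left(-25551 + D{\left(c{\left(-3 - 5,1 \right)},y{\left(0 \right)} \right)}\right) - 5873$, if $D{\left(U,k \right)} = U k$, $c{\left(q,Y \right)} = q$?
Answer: $-31424$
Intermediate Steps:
$\left(-25551 + D{\left(c{\left(-3 - 5,1 \right)},y{\left(0 \right)} \right)}\right) - 5873 = \left(-25551 + \left(-3 - 5\right) 0\right) - 5873 = \left(-25551 - 0\right) - 5873 = \left(-25551 + 0\right) - 5873 = -25551 - 5873 = -31424$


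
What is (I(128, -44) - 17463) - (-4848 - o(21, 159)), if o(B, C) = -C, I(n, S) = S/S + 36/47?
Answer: -600295/47 ≈ -12772.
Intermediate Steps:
I(n, S) = 83/47 (I(n, S) = 1 + 36*(1/47) = 1 + 36/47 = 83/47)
(I(128, -44) - 17463) - (-4848 - o(21, 159)) = (83/47 - 17463) - (-4848 - (-1)*159) = -820678/47 - (-4848 - 1*(-159)) = -820678/47 - (-4848 + 159) = -820678/47 - 1*(-4689) = -820678/47 + 4689 = -600295/47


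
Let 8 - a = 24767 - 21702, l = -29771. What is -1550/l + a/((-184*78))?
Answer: 37751849/142424464 ≈ 0.26507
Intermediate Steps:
a = -3057 (a = 8 - (24767 - 21702) = 8 - 1*3065 = 8 - 3065 = -3057)
-1550/l + a/((-184*78)) = -1550/(-29771) - 3057/((-184*78)) = -1550*(-1/29771) - 3057/(-14352) = 1550/29771 - 3057*(-1/14352) = 1550/29771 + 1019/4784 = 37751849/142424464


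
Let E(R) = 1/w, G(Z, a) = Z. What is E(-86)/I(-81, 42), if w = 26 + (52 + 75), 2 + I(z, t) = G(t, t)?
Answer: 1/6120 ≈ 0.00016340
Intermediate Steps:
I(z, t) = -2 + t
w = 153 (w = 26 + 127 = 153)
E(R) = 1/153
E(-86)/I(-81, 42) = 1/(153*(-2 + 42)) = (1/153)/40 = (1/153)*(1/40) = 1/6120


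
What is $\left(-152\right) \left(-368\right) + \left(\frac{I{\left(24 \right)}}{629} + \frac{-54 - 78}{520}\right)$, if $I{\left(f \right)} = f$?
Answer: $\frac{4573869083}{81770} \approx 55936.0$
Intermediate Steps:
$\left(-152\right) \left(-368\right) + \left(\frac{I{\left(24 \right)}}{629} + \frac{-54 - 78}{520}\right) = \left(-152\right) \left(-368\right) + \left(\frac{24}{629} + \frac{-54 - 78}{520}\right) = 55936 + \left(24 \cdot \frac{1}{629} - \frac{33}{130}\right) = 55936 + \left(\frac{24}{629} - \frac{33}{130}\right) = 55936 - \frac{17637}{81770} = \frac{4573869083}{81770}$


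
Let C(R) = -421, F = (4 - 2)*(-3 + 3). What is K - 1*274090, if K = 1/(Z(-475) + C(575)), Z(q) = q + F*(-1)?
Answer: -245584641/896 ≈ -2.7409e+5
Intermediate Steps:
F = 0 (F = 2*0 = 0)
Z(q) = q (Z(q) = q + 0*(-1) = q + 0 = q)
K = -1/896 (K = 1/(-475 - 421) = 1/(-896) = -1/896 ≈ -0.0011161)
K - 1*274090 = -1/896 - 1*274090 = -1/896 - 274090 = -245584641/896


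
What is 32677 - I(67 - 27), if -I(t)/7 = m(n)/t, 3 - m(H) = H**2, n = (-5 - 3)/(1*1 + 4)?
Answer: 32677077/1000 ≈ 32677.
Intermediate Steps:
n = -8/5 (n = -8/(1 + 4) = -8/5 ≈ -1.6000)
m(H) = 3 - H**2
I(t) = -77/(25*t) (I(t) = -7*(3 - (-8/5)**2)/t = -7*(3 - 1*64/25)/t = -7*(3 - 64/25)/t = -77/(25*t))
32677 - I(67 - 27) = 32677 - (-77)/(25*(67 - 27)) = 32677 - (-77)/(25*40) = 32677 - 1*(-77/1000) = 32677 + 77/1000 = 32677077/1000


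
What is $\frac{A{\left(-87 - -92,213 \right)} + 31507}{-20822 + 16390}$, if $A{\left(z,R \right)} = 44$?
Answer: $- \frac{31551}{4432} \approx -7.1189$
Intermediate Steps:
$\frac{A{\left(-87 - -92,213 \right)} + 31507}{-20822 + 16390} = \frac{44 + 31507}{-20822 + 16390} = \frac{31551}{-4432} = 31551 \left(- \frac{1}{4432}\right) = - \frac{31551}{4432}$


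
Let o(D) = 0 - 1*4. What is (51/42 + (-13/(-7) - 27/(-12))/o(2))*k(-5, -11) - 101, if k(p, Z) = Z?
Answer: -1649/16 ≈ -103.06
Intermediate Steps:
o(D) = -4 (o(D) = 0 - 4 = -4)
(51/42 + (-13/(-7) - 27/(-12))/o(2))*k(-5, -11) - 101 = (51/42 + (-13/(-7) - 27/(-12))/(-4))*(-11) - 101 = (51*(1/42) + (-13*(-⅐) - 27*(-1/12))*(-¼))*(-11) - 101 = (17/14 + (13/7 + 9/4)*(-¼))*(-11) - 101 = (17/14 + (115/28)*(-¼))*(-11) - 101 = (17/14 - 115/112)*(-11) - 101 = (3/16)*(-11) - 101 = -33/16 - 101 = -1649/16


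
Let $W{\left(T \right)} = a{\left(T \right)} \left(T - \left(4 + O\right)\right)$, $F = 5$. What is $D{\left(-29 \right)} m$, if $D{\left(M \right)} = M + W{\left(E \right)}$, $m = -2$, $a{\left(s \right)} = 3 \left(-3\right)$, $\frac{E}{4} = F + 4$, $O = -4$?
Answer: $706$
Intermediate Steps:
$E = 36$ ($E = 4 \left(5 + 4\right) = 4 \cdot 9 = 36$)
$a{\left(s \right)} = -9$
$W{\left(T \right)} = - 9 T$ ($W{\left(T \right)} = - 9 \left(T - 0\right) = - 9 \left(T + \left(-4 + 4\right)\right) = - 9 \left(T + 0\right) = - 9 T$)
$D{\left(M \right)} = -324 + M$ ($D{\left(M \right)} = M - 324 = -324 + M$)
$D{\left(-29 \right)} m = \left(-324 - 29\right) \left(-2\right) = \left(-353\right) \left(-2\right) = 706$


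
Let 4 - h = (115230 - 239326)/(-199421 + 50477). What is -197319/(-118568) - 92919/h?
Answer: -3204796373169/109230770 ≈ -29340.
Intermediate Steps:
h = 29480/9309 (h = 4 - (115230 - 239326)/(-199421 + 50477) = 4 - (-124096)/(-148944) = 4 - (-124096)*(-1)/148944 = 4 - 1*7756/9309 = 4 - 7756/9309 = 29480/9309 ≈ 3.1668)
-197319/(-118568) - 92919/h = -197319/(-118568) - 92919/29480/9309 = -197319*(-1/118568) - 92919*9309/29480 = 197319/118568 - 864982971/29480 = -3204796373169/109230770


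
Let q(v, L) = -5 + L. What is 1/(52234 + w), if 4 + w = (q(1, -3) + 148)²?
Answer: 1/71830 ≈ 1.3922e-5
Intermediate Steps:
w = 19596 (w = -4 + ((-5 - 3) + 148)² = -4 + (-8 + 148)² = -4 + 140² = -4 + 19600 = 19596)
1/(52234 + w) = 1/(52234 + 19596) = 1/71830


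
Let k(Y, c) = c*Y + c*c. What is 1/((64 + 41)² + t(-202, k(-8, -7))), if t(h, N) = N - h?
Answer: 1/11332 ≈ 8.8246e-5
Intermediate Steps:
k(Y, c) = c² + Y*c (k(Y, c) = Y*c + c² = c² + Y*c)
1/((64 + 41)² + t(-202, k(-8, -7))) = 1/((64 + 41)² + (-7*(-8 - 7) - 1*(-202))) = 1/(105² + (-7*(-15) + 202)) = 1/(11025 + (105 + 202)) = 1/(11025 + 307) = 1/11332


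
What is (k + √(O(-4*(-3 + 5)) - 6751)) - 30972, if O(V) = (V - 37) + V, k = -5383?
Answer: -36355 + 18*I*√21 ≈ -36355.0 + 82.486*I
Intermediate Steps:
O(V) = -37 + 2*V (O(V) = (-37 + V) + V = -37 + 2*V)
(k + √(O(-4*(-3 + 5)) - 6751)) - 30972 = (-5383 + √((-37 + 2*(-4*(-3 + 5))) - 6751)) - 30972 = (-5383 + √((-37 + 2*(-4*2)) - 6751)) - 30972 = (-5383 + √((-37 + 2*(-8)) - 6751)) - 30972 = (-5383 + √((-37 - 16) - 6751)) - 30972 = (-5383 + √(-53 - 6751)) - 30972 = (-5383 + √(-6804)) - 30972 = (-5383 + 18*I*√21) - 30972 = -36355 + 18*I*√21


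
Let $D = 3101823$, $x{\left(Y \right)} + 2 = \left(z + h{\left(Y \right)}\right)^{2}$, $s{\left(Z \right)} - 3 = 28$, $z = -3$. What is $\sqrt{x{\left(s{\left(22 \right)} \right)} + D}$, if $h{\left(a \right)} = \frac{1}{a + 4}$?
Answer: $\frac{\sqrt{3799741541}}{35} \approx 1761.2$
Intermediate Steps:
$s{\left(Z \right)} = 31$ ($s{\left(Z \right)} = 3 + 28 = 31$)
$h{\left(a \right)} = \frac{1}{4 + a}$
$x{\left(Y \right)} = -2 + \left(-3 + \frac{1}{4 + Y}\right)^{2}$
$\sqrt{x{\left(s{\left(22 \right)} \right)} + D} = \sqrt{\left(-2 + \frac{\left(11 + 3 \cdot 31\right)^{2}}{\left(4 + 31\right)^{2}}\right) + 3101823} = \sqrt{\left(-2 + \frac{\left(11 + 93\right)^{2}}{1225}\right) + 3101823} = \sqrt{\left(-2 + \frac{104^{2}}{1225}\right) + 3101823} = \sqrt{\left(-2 + \frac{1}{1225} \cdot 10816\right) + 3101823} = \sqrt{\left(-2 + \frac{10816}{1225}\right) + 3101823} = \sqrt{\frac{8366}{1225} + 3101823} = \sqrt{\frac{3799741541}{1225}} = \frac{\sqrt{3799741541}}{35}$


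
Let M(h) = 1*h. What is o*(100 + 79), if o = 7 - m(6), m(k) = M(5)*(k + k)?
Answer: -9487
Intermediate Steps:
M(h) = h
m(k) = 10*k (m(k) = 5*(k + k) = 5*(2*k) = 10*k)
o = -53 (o = 7 - 10*6 = 7 - 1*60 = 7 - 60 = -53)
o*(100 + 79) = -53*(100 + 79) = -53*179 = -9487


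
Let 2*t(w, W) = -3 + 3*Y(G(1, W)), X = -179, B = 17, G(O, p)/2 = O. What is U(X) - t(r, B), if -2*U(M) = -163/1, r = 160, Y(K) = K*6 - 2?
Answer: 68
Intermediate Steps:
G(O, p) = 2*O
Y(K) = -2 + 6*K (Y(K) = 6*K - 2 = -2 + 6*K)
U(M) = 163/2 (U(M) = -(-163)/(2*1) = -(-163)/2 = -1/2*(-163) = 163/2)
t(w, W) = 27/2 (t(w, W) = (-3 + 3*(-2 + 6*(2*1)))/2 = (-3 + 3*(-2 + 6*2))/2 = (-3 + 3*(-2 + 12))/2 = (-3 + 3*10)/2 = (-3 + 30)/2 = (1/2)*27 = 27/2)
U(X) - t(r, B) = 163/2 - 1*27/2 = 163/2 - 27/2 = 68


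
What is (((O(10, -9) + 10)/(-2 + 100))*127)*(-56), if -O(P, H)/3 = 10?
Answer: 10160/7 ≈ 1451.4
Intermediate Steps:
O(P, H) = -30 (O(P, H) = -3*10 = -30)
(((O(10, -9) + 10)/(-2 + 100))*127)*(-56) = (((-30 + 10)/(-2 + 100))*127)*(-56) = (-20/98*127)*(-56) = (-20*1/98*127)*(-56) = -10/49*127*(-56) = -1270/49*(-56) = 10160/7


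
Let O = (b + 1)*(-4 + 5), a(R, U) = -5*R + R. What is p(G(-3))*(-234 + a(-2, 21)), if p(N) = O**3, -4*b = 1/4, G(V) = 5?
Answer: -381375/2048 ≈ -186.22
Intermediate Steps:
b = -1/16 (b = -1/4/4 = -1/4*1/4 = -1/16 ≈ -0.062500)
a(R, U) = -4*R
O = 15/16 (O = (-1/16 + 1)*(-4 + 5) = (15/16)*1 = 15/16 ≈ 0.93750)
p(N) = 3375/4096 (p(N) = (15/16)**3 = 3375/4096)
p(G(-3))*(-234 + a(-2, 21)) = 3375*(-234 - 4*(-2))/4096 = 3375*(-234 + 8)/4096 = (3375/4096)*(-226) = -381375/2048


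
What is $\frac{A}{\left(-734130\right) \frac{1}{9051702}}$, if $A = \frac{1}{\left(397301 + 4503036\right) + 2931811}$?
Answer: $- \frac{1508617}{958302468540} \approx -1.5743 \cdot 10^{-6}$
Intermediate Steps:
$A = \frac{1}{7832148}$ ($A = \frac{1}{4900337 + 2931811} = \frac{1}{7832148} \approx 1.2768 \cdot 10^{-7}$)
$\frac{A}{\left(-734130\right) \frac{1}{9051702}} = \frac{1}{7832148 \left(- \frac{734130}{9051702}\right)} = \frac{1}{7832148 \left(\left(-734130\right) \frac{1}{9051702}\right)} = \frac{1}{7832148 \left(- \frac{122355}{1508617}\right)} = \frac{1}{7832148} \left(- \frac{1508617}{122355}\right) = - \frac{1508617}{958302468540}$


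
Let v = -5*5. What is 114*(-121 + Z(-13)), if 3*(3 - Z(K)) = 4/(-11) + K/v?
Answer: -3700934/275 ≈ -13458.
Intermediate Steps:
v = -25
Z(K) = 103/33 + K/75 (Z(K) = 3 - (4/(-11) + K/(-25))/3 = 3 - (4*(-1/11) + K*(-1/25))/3 = 3 - (-4/11 - K/25)/3 = 3 + (4/33 + K/75) = 103/33 + K/75)
114*(-121 + Z(-13)) = 114*(-121 + (103/33 + (1/75)*(-13))) = 114*(-121 + (103/33 - 13/75)) = 114*(-121 + 2432/825) = 114*(-97393/825) = -3700934/275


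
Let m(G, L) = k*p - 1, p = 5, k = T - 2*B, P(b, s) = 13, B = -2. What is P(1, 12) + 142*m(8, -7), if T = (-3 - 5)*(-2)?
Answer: 14071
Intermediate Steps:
T = 16 (T = -8*(-2) = 16)
k = 20 (k = 16 - 2*(-2) = 16 + 4 = 20)
m(G, L) = 99 (m(G, L) = 20*5 - 1 = 100 - 1 = 99)
P(1, 12) + 142*m(8, -7) = 13 + 142*99 = 13 + 14058 = 14071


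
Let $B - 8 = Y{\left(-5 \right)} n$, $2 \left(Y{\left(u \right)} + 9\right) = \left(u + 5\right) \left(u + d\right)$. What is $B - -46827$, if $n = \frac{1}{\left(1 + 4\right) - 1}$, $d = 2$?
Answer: $\frac{187331}{4} \approx 46833.0$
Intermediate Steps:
$Y{\left(u \right)} = -9 + \frac{\left(2 + u\right) \left(5 + u\right)}{2}$ ($Y{\left(u \right)} = -9 + \frac{\left(u + 5\right) \left(u + 2\right)}{2} = -9 + \frac{\left(5 + u\right) \left(2 + u\right)}{2} = -9 + \frac{\left(2 + u\right) \left(5 + u\right)}{2}$)
$n = \frac{1}{4}$ ($n = \frac{1}{5 - 1} = \frac{1}{4} \approx 0.25$)
$B = \frac{23}{4}$ ($B = 8 + \left(-4 + \frac{\left(-5\right)^{2}}{2} + \frac{7}{2} \left(-5\right)\right) \frac{1}{4} = 8 + \left(-4 + \frac{1}{2} \cdot 25 - \frac{35}{2}\right) \frac{1}{4} = 8 + \left(-4 + \frac{25}{2} - \frac{35}{2}\right) \frac{1}{4} = 8 - \frac{9}{4} = \frac{23}{4} \approx 5.75$)
$B - -46827 = \frac{23}{4} - -46827 = \frac{23}{4} + 46827 = \frac{187331}{4}$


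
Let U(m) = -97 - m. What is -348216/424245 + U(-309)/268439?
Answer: -31128271628/37961301185 ≈ -0.82000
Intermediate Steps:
-348216/424245 + U(-309)/268439 = -348216/424245 + (-97 - 1*(-309))/268439 = -348216*1/424245 + (-97 + 309)*(1/268439) = -116072/141415 + 212*(1/268439) = -116072/141415 + 212/268439 = -31128271628/37961301185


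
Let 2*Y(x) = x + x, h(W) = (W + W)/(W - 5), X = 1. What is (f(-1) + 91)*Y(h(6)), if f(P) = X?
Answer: 1104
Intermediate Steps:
f(P) = 1
h(W) = 2*W/(-5 + W) (h(W) = (2*W)/(-5 + W) = 2*W/(-5 + W))
Y(x) = x (Y(x) = (x + x)/2 = (2*x)/2 = x)
(f(-1) + 91)*Y(h(6)) = (1 + 91)*(2*6/(-5 + 6)) = 92*(2*6/1) = 92*(2*6*1) = 92*12 = 1104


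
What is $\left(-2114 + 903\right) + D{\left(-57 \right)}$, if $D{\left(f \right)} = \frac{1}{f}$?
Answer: $- \frac{69028}{57} \approx -1211.0$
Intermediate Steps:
$\left(-2114 + 903\right) + D{\left(-57 \right)} = \left(-2114 + 903\right) + \frac{1}{-57} = -1211 - \frac{1}{57} = - \frac{69028}{57}$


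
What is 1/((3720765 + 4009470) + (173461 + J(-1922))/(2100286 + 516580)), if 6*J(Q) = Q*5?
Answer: 560757/4334783424722 ≈ 1.2936e-7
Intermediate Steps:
J(Q) = 5*Q/6 (J(Q) = (Q*5)/6 = (5*Q)/6 = 5*Q/6)
1/((3720765 + 4009470) + (173461 + J(-1922))/(2100286 + 516580)) = 1/((3720765 + 4009470) + (173461 + (⅚)*(-1922))/(2100286 + 516580)) = 1/(7730235 + (173461 - 4805/3)/2616866) = 1/(7730235 + (515578/3)*(1/2616866)) = 1/(7730235 + 36827/560757) = 1/(4334783424722/560757) = 560757/4334783424722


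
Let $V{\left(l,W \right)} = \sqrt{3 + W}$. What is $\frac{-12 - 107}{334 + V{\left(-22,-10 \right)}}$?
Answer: $- \frac{39746}{111563} + \frac{119 i \sqrt{7}}{111563} \approx -0.35627 + 0.0028221 i$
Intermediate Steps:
$\frac{-12 - 107}{334 + V{\left(-22,-10 \right)}} = \frac{-12 - 107}{334 + \sqrt{3 - 10}} = - \frac{119}{334 + \sqrt{-7}} = - \frac{119}{334 + i \sqrt{7}}$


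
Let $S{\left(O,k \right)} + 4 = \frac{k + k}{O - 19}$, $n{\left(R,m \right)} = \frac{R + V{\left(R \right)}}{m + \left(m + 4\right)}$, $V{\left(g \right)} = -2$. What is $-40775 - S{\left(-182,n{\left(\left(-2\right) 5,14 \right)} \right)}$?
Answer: $- \frac{10926629}{268} \approx -40771.0$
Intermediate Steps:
$n{\left(R,m \right)} = \frac{-2 + R}{4 + 2 m}$ ($n{\left(R,m \right)} = \frac{R - 2}{m + \left(m + 4\right)} = \frac{-2 + R}{m + \left(4 + m\right)} = \frac{-2 + R}{4 + 2 m}$)
$S{\left(O,k \right)} = -4 + \frac{2 k}{-19 + O}$ ($S{\left(O,k \right)} = -4 + \frac{k + k}{O - 19} = -4 + \frac{2 k}{-19 + O}$)
$-40775 - S{\left(-182,n{\left(\left(-2\right) 5,14 \right)} \right)} = -40775 - \frac{2 \left(38 + \frac{-2 - 10}{2 \left(2 + 14\right)} - -364\right)}{-19 - 182} = -40775 - \frac{2 \left(38 + \frac{-2 - 10}{2 \cdot 16} + 364\right)}{-201} = -40775 - 2 \left(- \frac{1}{201}\right) \left(38 + \frac{1}{2} \cdot \frac{1}{16} \left(-12\right) + 364\right) = -40775 - 2 \left(- \frac{1}{201}\right) \left(38 - \frac{3}{8} + 364\right) = -40775 - 2 \left(- \frac{1}{201}\right) \frac{3213}{8} = -40775 - - \frac{1071}{268} = -40775 + \frac{1071}{268} = - \frac{10926629}{268}$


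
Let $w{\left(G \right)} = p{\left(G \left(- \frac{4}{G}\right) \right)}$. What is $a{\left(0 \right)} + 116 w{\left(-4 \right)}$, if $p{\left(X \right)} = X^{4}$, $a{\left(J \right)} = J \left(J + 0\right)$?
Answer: $29696$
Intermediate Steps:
$a{\left(J \right)} = J^{2}$ ($a{\left(J \right)} = J J = J^{2}$)
$w{\left(G \right)} = 256$ ($w{\left(G \right)} = \left(G \left(- \frac{4}{G}\right)\right)^{4} = \left(-4\right)^{4} = 256$)
$a{\left(0 \right)} + 116 w{\left(-4 \right)} = 0^{2} + 116 \cdot 256 = 0 + 29696 = 29696$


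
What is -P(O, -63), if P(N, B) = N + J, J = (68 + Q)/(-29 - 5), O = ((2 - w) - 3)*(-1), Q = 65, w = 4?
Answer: -37/34 ≈ -1.0882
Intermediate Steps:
O = 5 (O = ((2 - 1*4) - 3)*(-1) = ((2 - 4) - 3)*(-1) = (-2 - 3)*(-1) = -5*(-1) = 5)
J = -133/34 (J = (68 + 65)/(-29 - 5) = 133/(-34) = 133*(-1/34) = -133/34 ≈ -3.9118)
P(N, B) = -133/34 + N (P(N, B) = N - 133/34 = -133/34 + N)
-P(O, -63) = -(-133/34 + 5) = -1*37/34 = -37/34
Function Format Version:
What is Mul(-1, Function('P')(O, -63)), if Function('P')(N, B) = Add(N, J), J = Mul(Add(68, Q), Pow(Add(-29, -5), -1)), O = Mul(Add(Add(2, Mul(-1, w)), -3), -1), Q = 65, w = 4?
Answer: Rational(-37, 34) ≈ -1.0882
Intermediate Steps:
O = 5 (O = Mul(Add(Add(2, Mul(-1, 4)), -3), -1) = Mul(Add(Add(2, -4), -3), -1) = Mul(Add(-2, -3), -1) = Mul(-5, -1) = 5)
J = Rational(-133, 34) (J = Mul(Add(68, 65), Pow(Add(-29, -5), -1)) = Mul(133, Pow(-34, -1)) = Mul(133, Rational(-1, 34)) = Rational(-133, 34) ≈ -3.9118)
Function('P')(N, B) = Add(Rational(-133, 34), N) (Function('P')(N, B) = Add(N, Rational(-133, 34)) = Add(Rational(-133, 34), N))
Mul(-1, Function('P')(O, -63)) = Mul(-1, Add(Rational(-133, 34), 5)) = Mul(-1, Rational(37, 34)) = Rational(-37, 34)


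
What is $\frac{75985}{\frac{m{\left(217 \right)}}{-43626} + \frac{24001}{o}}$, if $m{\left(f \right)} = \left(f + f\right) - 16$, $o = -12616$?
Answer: $- \frac{1900956865080}{47833687} \approx -39741.0$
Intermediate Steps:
$m{\left(f \right)} = -16 + 2 f$ ($m{\left(f \right)} = 2 f - 16 = -16 + 2 f$)
$\frac{75985}{\frac{m{\left(217 \right)}}{-43626} + \frac{24001}{o}} = \frac{75985}{\frac{-16 + 2 \cdot 217}{-43626} + \frac{24001}{-12616}} = \frac{75985}{\left(-16 + 434\right) \left(- \frac{1}{43626}\right) + 24001 \left(- \frac{1}{12616}\right)} = \frac{75985}{418 \left(- \frac{1}{43626}\right) - \frac{24001}{12616}} = \frac{75985}{- \frac{19}{1983} - \frac{24001}{12616}} = \frac{75985}{- \frac{47833687}{25017528}} = 75985 \left(- \frac{25017528}{47833687}\right) = - \frac{1900956865080}{47833687}$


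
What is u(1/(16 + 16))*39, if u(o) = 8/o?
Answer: 9984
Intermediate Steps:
u(1/(16 + 16))*39 = (8/(1/(16 + 16)))*39 = (8/(1/32))*39 = (8*32)*39 = 256*39 = 9984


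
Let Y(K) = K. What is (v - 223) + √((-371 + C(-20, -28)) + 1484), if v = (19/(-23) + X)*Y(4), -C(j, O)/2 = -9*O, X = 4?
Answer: -4837/23 + √609 ≈ -185.63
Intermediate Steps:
C(j, O) = 18*O (C(j, O) = -(-18)*O = 18*O)
v = 292/23 (v = (19/(-23) + 4)*4 = (19*(-1/23) + 4)*4 = (-19/23 + 4)*4 = (73/23)*4 = 292/23 ≈ 12.696)
(v - 223) + √((-371 + C(-20, -28)) + 1484) = (292/23 - 223) + √((-371 + 18*(-28)) + 1484) = -4837/23 + √((-371 - 504) + 1484) = -4837/23 + √(-875 + 1484) = -4837/23 + √609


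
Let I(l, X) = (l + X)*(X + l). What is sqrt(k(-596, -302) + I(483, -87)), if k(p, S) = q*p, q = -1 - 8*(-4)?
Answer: 2*sqrt(34585) ≈ 371.94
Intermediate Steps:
q = 31 (q = -1 + 32 = 31)
I(l, X) = (X + l)**2 (I(l, X) = (X + l)*(X + l) = (X + l)**2)
k(p, S) = 31*p
sqrt(k(-596, -302) + I(483, -87)) = sqrt(31*(-596) + (-87 + 483)**2) = sqrt(-18476 + 396**2) = sqrt(-18476 + 156816) = sqrt(138340) = 2*sqrt(34585)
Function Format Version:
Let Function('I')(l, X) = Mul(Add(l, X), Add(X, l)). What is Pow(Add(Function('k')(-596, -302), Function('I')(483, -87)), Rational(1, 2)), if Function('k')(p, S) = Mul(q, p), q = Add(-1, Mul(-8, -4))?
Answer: Mul(2, Pow(34585, Rational(1, 2))) ≈ 371.94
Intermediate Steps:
q = 31 (q = Add(-1, 32) = 31)
Function('I')(l, X) = Pow(Add(X, l), 2) (Function('I')(l, X) = Mul(Add(X, l), Add(X, l)) = Pow(Add(X, l), 2))
Function('k')(p, S) = Mul(31, p)
Pow(Add(Function('k')(-596, -302), Function('I')(483, -87)), Rational(1, 2)) = Pow(Add(Mul(31, -596), Pow(Add(-87, 483), 2)), Rational(1, 2)) = Pow(Add(-18476, Pow(396, 2)), Rational(1, 2)) = Pow(Add(-18476, 156816), Rational(1, 2)) = Pow(138340, Rational(1, 2)) = Mul(2, Pow(34585, Rational(1, 2)))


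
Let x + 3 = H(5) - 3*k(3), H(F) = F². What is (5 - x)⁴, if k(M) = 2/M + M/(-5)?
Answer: 49787136/625 ≈ 79659.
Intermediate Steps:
k(M) = 2/M - M/5 (k(M) = 2/M + M*(-⅕) = 2/M - M/5)
x = 109/5 (x = -3 + (5² - 3*(2/3 - ⅕*3)) = -3 + (25 - 3*(2*(⅓) - ⅗)) = -3 + (25 - 3*(⅔ - ⅗)) = -3 + (25 - 3*1/15) = -3 + (25 - ⅕) = -3 + 124/5 = 109/5 ≈ 21.800)
(5 - x)⁴ = (5 - 1*109/5)⁴ = (5 - 109/5)⁴ = (-84/5)⁴ = 49787136/625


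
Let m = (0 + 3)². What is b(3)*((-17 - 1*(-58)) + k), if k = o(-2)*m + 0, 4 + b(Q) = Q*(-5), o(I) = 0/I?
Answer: -779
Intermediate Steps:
o(I) = 0
b(Q) = -4 - 5*Q (b(Q) = -4 + Q*(-5) = -4 - 5*Q)
m = 9 (m = 3² = 9)
k = 0 (k = 0*9 + 0 = 0 + 0 = 0)
b(3)*((-17 - 1*(-58)) + k) = (-4 - 5*3)*((-17 - 1*(-58)) + 0) = (-4 - 15)*((-17 + 58) + 0) = -19*(41 + 0) = -19*41 = -779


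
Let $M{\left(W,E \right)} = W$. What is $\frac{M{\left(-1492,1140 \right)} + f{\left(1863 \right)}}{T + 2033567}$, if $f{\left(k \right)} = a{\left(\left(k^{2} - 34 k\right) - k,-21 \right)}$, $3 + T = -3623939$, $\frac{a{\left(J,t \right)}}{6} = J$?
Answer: $- \frac{20431892}{1590375} \approx -12.847$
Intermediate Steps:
$a{\left(J,t \right)} = 6 J$
$T = -3623942$ ($T = -3 - 3623939 = -3623942$)
$f{\left(k \right)} = - 210 k + 6 k^{2}$ ($f{\left(k \right)} = 6 \left(\left(k^{2} - 34 k\right) - k\right) = 6 \left(k^{2} - 35 k\right) = - 210 k + 6 k^{2}$)
$\frac{M{\left(-1492,1140 \right)} + f{\left(1863 \right)}}{T + 2033567} = \frac{-1492 + 6 \cdot 1863 \left(-35 + 1863\right)}{-3623942 + 2033567} = \frac{-1492 + 6 \cdot 1863 \cdot 1828}{-1590375} = \left(-1492 + 20433384\right) \left(- \frac{1}{1590375}\right) = 20431892 \left(- \frac{1}{1590375}\right) = - \frac{20431892}{1590375}$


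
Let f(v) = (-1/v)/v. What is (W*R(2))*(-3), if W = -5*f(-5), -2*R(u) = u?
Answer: ⅗ ≈ 0.60000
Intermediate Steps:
R(u) = -u/2
f(v) = -1/v²
W = ⅕ (W = -(-5)/(-5)² = -(-5)/25 = -5*(-1/25) = ⅕ ≈ 0.20000)
(W*R(2))*(-3) = ((-½*2)/5)*(-3) = ((⅕)*(-1))*(-3) = -⅕*(-3) = ⅗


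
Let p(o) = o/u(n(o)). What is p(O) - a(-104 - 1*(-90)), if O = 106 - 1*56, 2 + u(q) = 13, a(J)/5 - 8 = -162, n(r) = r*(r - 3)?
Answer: 8520/11 ≈ 774.54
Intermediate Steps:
n(r) = r*(-3 + r)
a(J) = -770 (a(J) = 40 + 5*(-162) = 40 - 810 = -770)
u(q) = 11 (u(q) = -2 + 13 = 11)
O = 50 (O = 106 - 56 = 50)
p(o) = o/11
p(O) - a(-104 - 1*(-90)) = (1/11)*50 - 1*(-770) = 50/11 + 770 = 8520/11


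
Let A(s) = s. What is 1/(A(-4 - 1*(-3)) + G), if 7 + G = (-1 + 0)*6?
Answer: -1/14 ≈ -0.071429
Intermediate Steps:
G = -13 (G = -7 + (-1 + 0)*6 = -7 - 1*6 = -7 - 6 = -13)
1/(A(-4 - 1*(-3)) + G) = 1/((-4 - 1*(-3)) - 13) = 1/((-4 + 3) - 13) = 1/(-1 - 13) = 1/(-14) = -1/14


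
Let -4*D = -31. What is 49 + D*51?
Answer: 1777/4 ≈ 444.25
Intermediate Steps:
D = 31/4 (D = -¼*(-31) = 31/4 ≈ 7.7500)
49 + D*51 = 49 + (31/4)*51 = 49 + 1581/4 = 1777/4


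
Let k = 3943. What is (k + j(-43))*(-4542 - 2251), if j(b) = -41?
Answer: -26506286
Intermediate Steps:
(k + j(-43))*(-4542 - 2251) = (3943 - 41)*(-4542 - 2251) = 3902*(-6793) = -26506286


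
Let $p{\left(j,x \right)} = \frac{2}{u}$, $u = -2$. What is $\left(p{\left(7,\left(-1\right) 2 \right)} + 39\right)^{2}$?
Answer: $1444$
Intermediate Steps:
$p{\left(j,x \right)} = -1$ ($p{\left(j,x \right)} = \frac{2}{-2} = 2 \left(- \frac{1}{2}\right) = -1$)
$\left(p{\left(7,\left(-1\right) 2 \right)} + 39\right)^{2} = \left(-1 + 39\right)^{2} = 38^{2} = 1444$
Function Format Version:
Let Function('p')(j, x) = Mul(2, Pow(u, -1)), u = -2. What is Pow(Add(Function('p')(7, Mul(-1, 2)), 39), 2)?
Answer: 1444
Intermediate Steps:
Function('p')(j, x) = -1 (Function('p')(j, x) = Mul(2, Pow(-2, -1)) = Mul(2, Rational(-1, 2)) = -1)
Pow(Add(Function('p')(7, Mul(-1, 2)), 39), 2) = Pow(Add(-1, 39), 2) = Pow(38, 2) = 1444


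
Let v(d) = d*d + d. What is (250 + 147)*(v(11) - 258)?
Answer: -50022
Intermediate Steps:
v(d) = d + d² (v(d) = d² + d = d + d²)
(250 + 147)*(v(11) - 258) = (250 + 147)*(11*(1 + 11) - 258) = 397*(11*12 - 258) = 397*(132 - 258) = 397*(-126) = -50022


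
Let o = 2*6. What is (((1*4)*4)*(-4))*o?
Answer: -768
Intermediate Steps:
o = 12
(((1*4)*4)*(-4))*o = (((1*4)*4)*(-4))*12 = ((4*4)*(-4))*12 = (16*(-4))*12 = -64*12 = -768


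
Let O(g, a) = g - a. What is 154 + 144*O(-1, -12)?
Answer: 1738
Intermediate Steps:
154 + 144*O(-1, -12) = 154 + 144*(-1 - 1*(-12)) = 154 + 144*(-1 + 12) = 154 + 144*11 = 154 + 1584 = 1738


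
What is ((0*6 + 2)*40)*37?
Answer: 2960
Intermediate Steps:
((0*6 + 2)*40)*37 = ((0 + 2)*40)*37 = (2*40)*37 = 80*37 = 2960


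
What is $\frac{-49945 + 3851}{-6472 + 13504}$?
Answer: $- \frac{23047}{3516} \approx -6.5549$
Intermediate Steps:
$\frac{-49945 + 3851}{-6472 + 13504} = - \frac{46094}{7032} = \left(-46094\right) \frac{1}{7032} = - \frac{23047}{3516}$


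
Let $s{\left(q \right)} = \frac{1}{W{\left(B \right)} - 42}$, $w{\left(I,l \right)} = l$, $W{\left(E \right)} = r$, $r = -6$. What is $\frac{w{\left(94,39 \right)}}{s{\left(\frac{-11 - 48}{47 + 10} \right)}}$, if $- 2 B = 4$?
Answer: $-1872$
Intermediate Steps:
$B = -2$ ($B = \left(- \frac{1}{2}\right) 4 = -2$)
$W{\left(E \right)} = -6$
$s{\left(q \right)} = - \frac{1}{48}$ ($s{\left(q \right)} = \frac{1}{-6 - 42} = \frac{1}{-48} = - \frac{1}{48}$)
$\frac{w{\left(94,39 \right)}}{s{\left(\frac{-11 - 48}{47 + 10} \right)}} = \frac{39}{- \frac{1}{48}} = 39 \left(-48\right) = -1872$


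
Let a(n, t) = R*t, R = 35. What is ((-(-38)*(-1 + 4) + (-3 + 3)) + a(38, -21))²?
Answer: 385641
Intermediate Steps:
a(n, t) = 35*t
((-(-38)*(-1 + 4) + (-3 + 3)) + a(38, -21))² = ((-(-38)*(-1 + 4) + (-3 + 3)) + 35*(-21))² = ((-(-38)*3 + 0) - 735)² = ((-19*(-6) + 0) - 735)² = ((114 + 0) - 735)² = (114 - 735)² = (-621)² = 385641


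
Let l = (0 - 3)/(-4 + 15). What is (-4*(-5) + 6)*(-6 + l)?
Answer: -1794/11 ≈ -163.09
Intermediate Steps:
l = -3/11 ≈ -0.27273
(-4*(-5) + 6)*(-6 + l) = (-4*(-5) + 6)*(-6 - 3/11) = (20 + 6)*(-69/11) = 26*(-69/11) = -1794/11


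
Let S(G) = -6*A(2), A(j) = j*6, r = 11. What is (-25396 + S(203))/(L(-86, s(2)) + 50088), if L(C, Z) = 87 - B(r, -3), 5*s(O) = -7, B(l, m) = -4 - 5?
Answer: -6367/12546 ≈ -0.50749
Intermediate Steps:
A(j) = 6*j
S(G) = -72 (S(G) = -36*2 = -6*12 = -72)
B(l, m) = -9
s(O) = -7/5 (s(O) = (1/5)*(-7) = -7/5)
L(C, Z) = 96 (L(C, Z) = 87 - 1*(-9) = 87 + 9 = 96)
(-25396 + S(203))/(L(-86, s(2)) + 50088) = (-25396 - 72)/(96 + 50088) = -25468/50184 = -25468*1/50184 = -6367/12546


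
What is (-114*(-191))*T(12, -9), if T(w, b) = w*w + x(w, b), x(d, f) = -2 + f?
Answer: 2895942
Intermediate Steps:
T(w, b) = -2 + b + w**2 (T(w, b) = w*w + (-2 + b) = w**2 + (-2 + b) = -2 + b + w**2)
(-114*(-191))*T(12, -9) = (-114*(-191))*(-2 - 9 + 12**2) = 21774*(-2 - 9 + 144) = 21774*133 = 2895942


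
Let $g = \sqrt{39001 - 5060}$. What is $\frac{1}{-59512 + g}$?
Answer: $- \frac{59512}{3541644203} - \frac{\sqrt{33941}}{3541644203} \approx -1.6856 \cdot 10^{-5}$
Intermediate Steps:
$g = \sqrt{33941}$ ($g = \sqrt{39001 - 5060} = \sqrt{33941} \approx 184.23$)
$\frac{1}{-59512 + g} = \frac{1}{-59512 + \sqrt{33941}}$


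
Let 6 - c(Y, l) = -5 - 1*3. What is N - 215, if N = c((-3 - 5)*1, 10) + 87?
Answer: -114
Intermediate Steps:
c(Y, l) = 14 (c(Y, l) = 6 - (-5 - 1*3) = 6 - (-5 - 3) = 6 - 1*(-8) = 6 + 8 = 14)
N = 101 (N = 14 + 87 = 101)
N - 215 = 101 - 215 = -114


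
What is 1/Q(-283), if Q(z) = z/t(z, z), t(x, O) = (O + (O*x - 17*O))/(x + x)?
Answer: 299/566 ≈ 0.52827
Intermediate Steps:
t(x, O) = (-16*O + O*x)/(2*x) (t(x, O) = (O + (-17*O + O*x))/((2*x)) = (-16*O + O*x)*(1/(2*x)) = (-16*O + O*x)/(2*x))
Q(z) = z/(-8 + z/2) (Q(z) = z/((z*(-16 + z)/(2*z))) = z/(-8 + z/2))
1/Q(-283) = 1/(2*(-283)/(-16 - 283)) = 1/(2*(-283)/(-299)) = 1/(2*(-283)*(-1/299)) = 1/(566/299) = 299/566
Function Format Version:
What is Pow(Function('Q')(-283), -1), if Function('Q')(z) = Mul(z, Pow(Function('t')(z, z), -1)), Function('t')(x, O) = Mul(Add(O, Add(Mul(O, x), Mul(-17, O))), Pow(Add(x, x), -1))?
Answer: Rational(299, 566) ≈ 0.52827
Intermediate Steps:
Function('t')(x, O) = Mul(Rational(1, 2), Pow(x, -1), Add(Mul(-16, O), Mul(O, x))) (Function('t')(x, O) = Mul(Add(O, Add(Mul(-17, O), Mul(O, x))), Pow(Mul(2, x), -1)) = Mul(Add(Mul(-16, O), Mul(O, x)), Mul(Rational(1, 2), Pow(x, -1))) = Mul(Rational(1, 2), Pow(x, -1), Add(Mul(-16, O), Mul(O, x))))
Function('Q')(z) = Mul(z, Pow(Add(-8, Mul(Rational(1, 2), z)), -1)) (Function('Q')(z) = Mul(z, Pow(Mul(Rational(1, 2), z, Pow(z, -1), Add(-16, z)), -1)) = Mul(z, Pow(Add(-8, Mul(Rational(1, 2), z)), -1)))
Pow(Function('Q')(-283), -1) = Pow(Mul(2, -283, Pow(Add(-16, -283), -1)), -1) = Pow(Mul(2, -283, Pow(-299, -1)), -1) = Pow(Mul(2, -283, Rational(-1, 299)), -1) = Pow(Rational(566, 299), -1) = Rational(299, 566)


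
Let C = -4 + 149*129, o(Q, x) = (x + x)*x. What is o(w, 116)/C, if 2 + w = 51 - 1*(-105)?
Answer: 26912/19217 ≈ 1.4004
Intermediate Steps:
w = 154 (w = -2 + (51 - 1*(-105)) = -2 + (51 + 105) = -2 + 156 = 154)
o(Q, x) = 2*x**2 (o(Q, x) = (2*x)*x = 2*x**2)
C = 19217 (C = -4 + 19221 = 19217)
o(w, 116)/C = (2*116**2)/19217 = (2*13456)*(1/19217) = 26912*(1/19217) = 26912/19217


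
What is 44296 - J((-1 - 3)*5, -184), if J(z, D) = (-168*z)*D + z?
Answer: 662556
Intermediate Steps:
J(z, D) = z - 168*D*z (J(z, D) = -168*D*z + z = z - 168*D*z)
44296 - J((-1 - 3)*5, -184) = 44296 - (-1 - 3)*5*(1 - 168*(-184)) = 44296 - (-4*5)*(1 + 30912) = 44296 - (-20)*30913 = 44296 - 1*(-618260) = 44296 + 618260 = 662556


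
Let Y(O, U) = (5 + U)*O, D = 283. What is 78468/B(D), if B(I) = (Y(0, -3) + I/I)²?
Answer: 78468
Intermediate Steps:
Y(O, U) = O*(5 + U)
B(I) = 1 (B(I) = (0*(5 - 3) + I/I)² = (0*2 + 1)² = (0 + 1)² = 1² = 1)
78468/B(D) = 78468/1 = 78468*1 = 78468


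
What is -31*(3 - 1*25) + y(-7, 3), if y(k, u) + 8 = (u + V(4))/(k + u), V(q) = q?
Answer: 2689/4 ≈ 672.25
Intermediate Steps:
y(k, u) = -8 + (4 + u)/(k + u) (y(k, u) = -8 + (u + 4)/(k + u) = -8 + (4 + u)/(k + u))
-31*(3 - 1*25) + y(-7, 3) = -31*(3 - 1*25) + (4 - 8*(-7) - 7*3)/(-7 + 3) = -31*(3 - 25) + (4 + 56 - 21)/(-4) = -31*(-22) - ¼*39 = 682 - 39/4 = 2689/4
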